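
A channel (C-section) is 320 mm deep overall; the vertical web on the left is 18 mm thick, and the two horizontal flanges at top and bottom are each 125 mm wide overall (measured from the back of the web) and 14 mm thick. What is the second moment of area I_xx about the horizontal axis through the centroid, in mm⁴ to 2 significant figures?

I_xx ≈ 1.2 × 10⁸ mm⁴

Decompose the section into non-overlapping parts with the origin at the bottom-left of its bounding rectangle.
Web: 18 × 320, A = 5 760 mm², y = 160 mm, Ī = 49 152 000 mm⁴.
Top flange (beyond web): 107 × 14, A = 1 498 mm², y = 313 mm, Ī = 24 467 mm⁴.
Bottom flange (beyond web): 107 × 14, A = 1 498 mm², y = 7 mm, Ī = 24 467 mm⁴.
By symmetry the centroid is at mid-height, ȳ = 160 mm.
Transfer each piece to the horizontal axis through the centroid using Ī + A·d² with d = y − 160:
  web: d = 0 mm → contributes +49 152 000 mm⁴
  top flange (beyond web): d = 153 mm → contributes +35 091 149 mm⁴
  bottom flange (beyond web): d = -153 mm → contributes +35 091 149 mm⁴
Total I = 119 334 299 mm⁴.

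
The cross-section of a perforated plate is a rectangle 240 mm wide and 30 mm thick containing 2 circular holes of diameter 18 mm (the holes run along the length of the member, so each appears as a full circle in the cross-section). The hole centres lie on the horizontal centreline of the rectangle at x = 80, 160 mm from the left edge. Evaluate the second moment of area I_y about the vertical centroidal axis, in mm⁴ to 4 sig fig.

Break the section into simple shapes (no overlaps), measuring from the bottom-left corner of the bounding box.
Plate: 240 × 30, A = 7 200 mm², x = 120 mm, Ī = 34 560 000 mm⁴.
Hole 1 (subtracted): ⌀18, A = 254.469 mm², x = 80 mm, Ī = 5 153 mm⁴.
Hole 2 (subtracted): ⌀18, A = 254.469 mm², x = 160 mm, Ī = 5 153 mm⁴.
By symmetry the centroid is at mid-width, x̄ = 120 mm.
Transfer each piece to the vertical centroidal axis using Ī + A·d² with d = x − 120:
  plate: d = 0 mm → contributes +34 560 000 mm⁴
  hole 1: d = -40 mm → contributes −412 303 mm⁴
  hole 2: d = 40 mm → contributes −412 303 mm⁴
Total I = 33 735 393 mm⁴.

I_y ≈ 3.374 × 10⁷ mm⁴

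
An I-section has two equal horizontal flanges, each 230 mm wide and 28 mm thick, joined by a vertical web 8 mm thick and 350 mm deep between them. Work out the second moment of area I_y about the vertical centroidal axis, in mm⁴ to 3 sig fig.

Treat the section as a set of non-overlapping primitives; coordinates are from the bounding-box lower-left.
Bottom flange: 230 × 28, A = 6 440 mm², x = 115 mm, Ī = 28 389 667 mm⁴.
Web: 8 × 350, A = 2 800 mm², x = 115 mm, Ī = 14 933 mm⁴.
Top flange: 230 × 28, A = 6 440 mm², x = 115 mm, Ī = 28 389 667 mm⁴.
By symmetry the centroid is at mid-width, x̄ = 115 mm.
All pieces are centred on the vertical centroidal axis, so I = ΣĪ = 56 794 267 mm⁴.

I_y ≈ 5.68 × 10⁷ mm⁴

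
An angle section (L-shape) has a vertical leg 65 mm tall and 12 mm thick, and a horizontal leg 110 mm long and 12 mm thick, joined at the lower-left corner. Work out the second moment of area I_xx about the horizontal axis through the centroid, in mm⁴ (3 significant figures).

I_xx ≈ 6.18 × 10⁵ mm⁴

Break the section into simple shapes (no overlaps), measuring from the bottom-left corner of the bounding box.
Vertical leg: 12 × 65, A = 780 mm², y = 32.5 mm, Ī = 274 625 mm⁴.
Horizontal leg (remainder): 98 × 12, A = 1 176 mm², y = 6 mm, Ī = 14 112 mm⁴.
Centroid: ȳ = ΣA·y / ΣA = 16.567 mm.
Transfer each piece to the horizontal axis through the centroid using Ī + A·d² with d = y − 16.567:
  vertical leg: d = 15.933 mm → contributes +472 624 mm⁴
  horizontal leg (remainder): d = -10.567 mm → contributes +145 438 mm⁴
Total I = 618 062 mm⁴.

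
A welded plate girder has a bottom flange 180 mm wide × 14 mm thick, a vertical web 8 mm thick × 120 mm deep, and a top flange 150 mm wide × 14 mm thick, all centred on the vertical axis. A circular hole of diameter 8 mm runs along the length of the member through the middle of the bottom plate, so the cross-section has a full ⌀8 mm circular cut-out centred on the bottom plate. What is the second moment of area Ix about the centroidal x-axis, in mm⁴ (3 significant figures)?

Break the section into simple shapes (no overlaps), measuring from the bottom-left corner of the bounding box.
Bottom plate: 180 × 14, A = 2 520 mm², y = 7 mm, Ī = 41 160 mm⁴.
Web plate: 8 × 120, A = 960 mm², y = 74 mm, Ī = 1 152 000 mm⁴.
Top plate: 150 × 14, A = 2 100 mm², y = 141 mm, Ī = 34 300 mm⁴.
Hole (subtracted): ⌀8, A = 50.265 mm², y = 7 mm, Ī = 201.06 mm⁴.
Centroid: ȳ = ΣA·y / ΣA = 69.52 mm.
Transfer each piece to the centroidal x-axis using Ī + A·d² with d = y − 69.52:
  bottom plate: d = -62.52 mm → contributes +9 891 268 mm⁴
  web plate: d = 4.4798 mm → contributes +1 171 266 mm⁴
  top plate: d = 71.48 mm → contributes +10 763 966 mm⁴
  hole: d = -62.52 mm → contributes −196 677 mm⁴
Total I = 21 629 822 mm⁴.

Ix ≈ 2.16 × 10⁷ mm⁴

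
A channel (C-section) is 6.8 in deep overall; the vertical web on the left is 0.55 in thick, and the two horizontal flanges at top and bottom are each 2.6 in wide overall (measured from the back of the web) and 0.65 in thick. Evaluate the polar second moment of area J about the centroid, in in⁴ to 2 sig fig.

J ≈ 43 in⁴

Break the section into simple shapes (no overlaps), measuring from the bottom-left corner of the bounding box.
Web: 0.55 × 6.8, A = 3.74 in², y = 3.4 in, Ī = 14.41 in⁴.
Top flange (beyond web): 2.05 × 0.65, A = 1.333 in², y = 6.475 in, Ī = 0.04692 in⁴.
Bottom flange (beyond web): 2.05 × 0.65, A = 1.333 in², y = 0.325 in, Ī = 0.04692 in⁴.
By symmetry the centroid is at mid-height, ȳ = 3.4 in.
Transfer each piece to the centroidal x-axis using Ī + A·d² with d = y − 3.4:
  web: d = 0 in → contributes +14.41 in⁴
  top flange (beyond web): d = 3.075 in → contributes +12.65 in⁴
  bottom flange (beyond web): d = -3.075 in → contributes +12.65 in⁴
Total I = 39.7 in⁴.
For the y-axis: x̄ = 0.8159 in.
Repeating about the centroidal y-axis gives I_y = 3.657 in⁴.
Polar second moment: J = I_x + I_y = 43.36 in⁴.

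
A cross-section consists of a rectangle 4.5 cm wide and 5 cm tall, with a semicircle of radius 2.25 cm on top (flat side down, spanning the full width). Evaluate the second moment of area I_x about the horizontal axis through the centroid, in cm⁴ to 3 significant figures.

Break the section into simple shapes (no overlaps), measuring from the bottom-left corner of the bounding box.
Rectangular body: 4.5 × 5, A = 22.5 cm², y = 2.5 cm, Ī = 46.875 cm⁴.
Semicircular cap: semicircle r = 2.25, A = 7.9522 cm², y = 5.9549 cm, Ī = 2.813 cm⁴.
Centroid: ȳ = ΣA·y / ΣA = 3.4022 cm.
Transfer each piece to the horizontal axis through the centroid using Ī + A·d² with d = y − 3.4022:
  rectangular body: d = -0.90221 cm → contributes +65.189 cm⁴
  semicircular cap: d = 2.5527 cm → contributes +54.632 cm⁴
Total I = 119.82 cm⁴.

I_x ≈ 120 cm⁴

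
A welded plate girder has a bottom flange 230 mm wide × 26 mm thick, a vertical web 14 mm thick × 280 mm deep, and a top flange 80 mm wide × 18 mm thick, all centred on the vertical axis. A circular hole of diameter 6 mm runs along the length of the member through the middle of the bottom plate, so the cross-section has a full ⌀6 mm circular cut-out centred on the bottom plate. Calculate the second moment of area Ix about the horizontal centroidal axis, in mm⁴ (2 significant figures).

Treat the section as a set of non-overlapping primitives; coordinates are from the bounding-box lower-left.
Bottom plate: 230 × 26, A = 5 980 mm², y = 13 mm, Ī = 336 873 mm⁴.
Web plate: 14 × 280, A = 3 920 mm², y = 166 mm, Ī = 25 610 667 mm⁴.
Top plate: 80 × 18, A = 1 440 mm², y = 315 mm, Ī = 38 880 mm⁴.
Hole (subtracted): ⌀6, A = 28.27 mm², y = 13 mm, Ī = 63.62 mm⁴.
Centroid: ȳ = ΣA·y / ΣA = 104.5 mm.
Transfer each piece to the horizontal centroidal axis using Ī + A·d² with d = y − 104.5:
  bottom plate: d = -91.47 mm → contributes +50 365 892 mm⁴
  web plate: d = 61.53 mm → contributes +40 453 412 mm⁴
  top plate: d = 210.5 mm → contributes +63 866 163 mm⁴
  hole: d = -91.47 mm → contributes −236 608 mm⁴
Total I = 154 448 859 mm⁴.

Ix ≈ 1.5 × 10⁸ mm⁴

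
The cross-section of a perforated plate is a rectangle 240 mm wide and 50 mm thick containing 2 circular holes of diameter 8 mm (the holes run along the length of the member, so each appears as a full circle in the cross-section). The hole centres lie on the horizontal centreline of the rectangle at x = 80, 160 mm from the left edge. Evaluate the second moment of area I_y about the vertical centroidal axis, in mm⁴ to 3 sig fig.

Split into non-overlapping primitives; take the origin at the lower-left of the bounding box.
Plate: 240 × 50, A = 12 000 mm², x = 120 mm, Ī = 57 600 000 mm⁴.
Hole 1 (subtracted): ⌀8, A = 50.265 mm², x = 80 mm, Ī = 201.06 mm⁴.
Hole 2 (subtracted): ⌀8, A = 50.265 mm², x = 160 mm, Ī = 201.06 mm⁴.
By symmetry the centroid is at mid-width, x̄ = 120 mm.
Transfer each piece to the vertical centroidal axis using Ī + A·d² with d = x − 120:
  plate: d = 0 mm → contributes +57 600 000 mm⁴
  hole 1: d = -40 mm → contributes −80 626 mm⁴
  hole 2: d = 40 mm → contributes −80 626 mm⁴
Total I = 57 438 748 mm⁴.

I_y ≈ 5.74 × 10⁷ mm⁴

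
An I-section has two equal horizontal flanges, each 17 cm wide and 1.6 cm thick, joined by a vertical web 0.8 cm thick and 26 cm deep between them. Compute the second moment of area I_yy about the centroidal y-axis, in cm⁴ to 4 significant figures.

Treat the section as a set of non-overlapping primitives; coordinates are from the bounding-box lower-left.
Bottom flange: 17 × 1.6, A = 27.2 cm², x = 8.5 cm, Ī = 655.067 cm⁴.
Web: 0.8 × 26, A = 20.8 cm², x = 8.5 cm, Ī = 1.10933 cm⁴.
Top flange: 17 × 1.6, A = 27.2 cm², x = 8.5 cm, Ī = 655.067 cm⁴.
By symmetry the centroid is at mid-width, x̄ = 8.5 cm.
All pieces are centred on the centroidal y-axis, so I = ΣĪ = 1311.24 cm⁴.

I_yy ≈ 1311 cm⁴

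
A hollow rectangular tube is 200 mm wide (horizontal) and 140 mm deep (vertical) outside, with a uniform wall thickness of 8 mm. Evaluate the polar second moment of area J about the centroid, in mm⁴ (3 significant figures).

Decompose the section into non-overlapping parts with the origin at the bottom-left of its bounding rectangle.
Outer rectangle: 200 × 140, A = 28 000 mm², y = 70 mm, Ī = 45 733 333 mm⁴.
Inner void (subtracted): 184 × 124, A = 22 816 mm², y = 70 mm, Ī = 29 234 901 mm⁴.
By symmetry the centroid is at mid-height, ȳ = 70 mm.
All pieces are centred on the centroidal x-axis, so I = ΣĪ (holes subtracted) = 16 498 432 mm⁴.
Repeating about the centroidal y-axis gives I_y = 28 961 792 mm⁴.
Polar second moment: J = I_x + I_y = 45 460 224 mm⁴.

J ≈ 4.55 × 10⁷ mm⁴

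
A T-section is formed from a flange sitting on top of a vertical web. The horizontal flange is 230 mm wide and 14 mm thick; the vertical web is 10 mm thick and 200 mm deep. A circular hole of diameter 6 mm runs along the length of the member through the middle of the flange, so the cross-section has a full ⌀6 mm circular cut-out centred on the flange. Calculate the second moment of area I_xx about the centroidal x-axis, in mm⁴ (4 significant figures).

Treat the section as a set of non-overlapping primitives; coordinates are from the bounding-box lower-left.
Flange: 230 × 14, A = 3 220 mm², y = 207 mm, Ī = 52593.3 mm⁴.
Web: 10 × 200, A = 2 000 mm², y = 100 mm, Ī = 6 666 667 mm⁴.
Hole (subtracted): ⌀6, A = 28.2743 mm², y = 207 mm, Ī = 63.6173 mm⁴.
Centroid: ȳ = ΣA·y / ΣA = 165.781 mm.
Transfer each piece to the centroidal x-axis using Ī + A·d² with d = y − 165.781:
  flange: d = 41.2194 mm → contributes +5 523 508 mm⁴
  web: d = -65.7806 mm → contributes +15 320 832 mm⁴
  hole: d = 41.2194 mm → contributes −48102.9 mm⁴
Total I = 20 796 237 mm⁴.

I_xx ≈ 2.080 × 10⁷ mm⁴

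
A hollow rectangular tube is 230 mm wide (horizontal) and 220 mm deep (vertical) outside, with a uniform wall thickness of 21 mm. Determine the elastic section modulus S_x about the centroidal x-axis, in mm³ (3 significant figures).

S_x ≈ 1.05 × 10⁶ mm³

Split into non-overlapping primitives; take the origin at the lower-left of the bounding box.
Outer rectangle: 230 × 220, A = 50 600 mm², y = 110 mm, Ī = 204 086 667 mm⁴.
Inner void (subtracted): 188 × 178, A = 33 464 mm², y = 110 mm, Ī = 88 356 115 mm⁴.
By symmetry the centroid is at mid-height, ȳ = 110 mm.
All pieces are centred on the centroidal x-axis, so I = ΣĪ (holes subtracted) = 115 730 552 mm⁴.
Extreme fibre distance c = 110 mm; S = I/c = 1 052 096 mm³.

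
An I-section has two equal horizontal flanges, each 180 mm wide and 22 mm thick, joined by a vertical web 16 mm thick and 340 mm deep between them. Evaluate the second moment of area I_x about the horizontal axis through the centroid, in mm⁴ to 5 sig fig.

Decompose the section into non-overlapping parts with the origin at the bottom-left of its bounding rectangle.
Bottom flange: 180 × 22, A = 3 960 mm², y = 11 mm, Ī = 159 720 mm⁴.
Web: 16 × 340, A = 5 440 mm², y = 192 mm, Ī = 52 405 333 mm⁴.
Top flange: 180 × 22, A = 3 960 mm², y = 373 mm, Ī = 159 720 mm⁴.
By symmetry the centroid is at mid-height, ȳ = 192 mm.
Transfer each piece to the horizontal axis through the centroid using Ī + A·d² with d = y − 192:
  bottom flange: d = -181 mm → contributes +129 893 280 mm⁴
  web: d = 0 mm → contributes +52 405 333 mm⁴
  top flange: d = 181 mm → contributes +129 893 280 mm⁴
Total I = 312 191 893 mm⁴.

I_x ≈ 3.1219 × 10⁸ mm⁴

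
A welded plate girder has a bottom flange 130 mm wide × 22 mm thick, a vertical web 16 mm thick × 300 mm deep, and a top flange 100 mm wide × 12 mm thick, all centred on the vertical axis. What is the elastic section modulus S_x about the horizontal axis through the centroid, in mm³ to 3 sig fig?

Break the section into simple shapes (no overlaps), measuring from the bottom-left corner of the bounding box.
Bottom plate: 130 × 22, A = 2 860 mm², y = 11 mm, Ī = 115 353 mm⁴.
Web plate: 16 × 300, A = 4 800 mm², y = 172 mm, Ī = 36 000 000 mm⁴.
Top plate: 100 × 12, A = 1 200 mm², y = 328 mm, Ī = 14 400 mm⁴.
Centroid: ȳ = ΣA·y / ΣA = 141.16 mm.
Transfer each piece to the horizontal axis through the centroid using Ī + A·d² with d = y − 141.16:
  bottom plate: d = -130.16 mm → contributes +48 566 924 mm⁴
  web plate: d = 30.842 mm → contributes +40 565 895 mm⁴
  top plate: d = 186.84 mm → contributes +41 906 313 mm⁴
Total I = 131 039 132 mm⁴.
Extreme fibre distance c = 192.84 mm; S = I/c = 679 516 mm³.

S_x ≈ 6.80 × 10⁵ mm³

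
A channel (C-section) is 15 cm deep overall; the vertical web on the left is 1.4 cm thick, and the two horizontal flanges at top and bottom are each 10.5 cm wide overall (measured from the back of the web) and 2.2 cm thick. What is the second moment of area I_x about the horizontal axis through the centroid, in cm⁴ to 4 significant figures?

Treat the section as a set of non-overlapping primitives; coordinates are from the bounding-box lower-left.
Web: 1.4 × 15, A = 21 cm², y = 7.5 cm, Ī = 393.75 cm⁴.
Top flange (beyond web): 9.1 × 2.2, A = 20.02 cm², y = 13.9 cm, Ī = 8.07473 cm⁴.
Bottom flange (beyond web): 9.1 × 2.2, A = 20.02 cm², y = 1.1 cm, Ī = 8.07473 cm⁴.
By symmetry the centroid is at mid-height, ȳ = 7.5 cm.
Transfer each piece to the horizontal axis through the centroid using Ī + A·d² with d = y − 7.5:
  web: d = 0 cm → contributes +393.75 cm⁴
  top flange (beyond web): d = 6.4 cm → contributes +828.094 cm⁴
  bottom flange (beyond web): d = -6.4 cm → contributes +828.094 cm⁴
Total I = 2049.94 cm⁴.

I_x ≈ 2050 cm⁴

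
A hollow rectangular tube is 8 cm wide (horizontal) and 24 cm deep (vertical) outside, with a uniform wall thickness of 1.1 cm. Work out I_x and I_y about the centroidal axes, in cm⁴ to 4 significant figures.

I_x ≈ 4209 cm⁴, I_y ≈ 669.5 cm⁴

Split into non-overlapping primitives; take the origin at the lower-left of the bounding box.
Outer rectangle: 8 × 24, A = 192 cm², y = 12 cm, Ī = 9 216 cm⁴.
Inner void (subtracted): 5.8 × 21.8, A = 126.44 cm², y = 12 cm, Ī = 5007.45 cm⁴.
By symmetry the centroid is at mid-height, ȳ = 12 cm.
All pieces are centred on the centroidal x-axis, so I = ΣĪ (holes subtracted) = 4208.55 cm⁴.
Repeating about the centroidal y-axis gives I_y = 669.547 cm⁴.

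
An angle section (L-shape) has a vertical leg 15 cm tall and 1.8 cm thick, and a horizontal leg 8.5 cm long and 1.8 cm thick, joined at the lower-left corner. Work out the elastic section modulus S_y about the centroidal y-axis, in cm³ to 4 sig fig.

Break the section into simple shapes (no overlaps), measuring from the bottom-left corner of the bounding box.
Vertical leg: 1.8 × 15, A = 27 cm², x = 0.9 cm, Ī = 7.29 cm⁴.
Horizontal leg (remainder): 6.7 × 1.8, A = 12.06 cm², x = 5.15 cm, Ī = 45.1145 cm⁴.
Centroid: x̄ = ΣA·x / ΣA = 2.21221 cm.
Transfer each piece to the centroidal y-axis using Ī + A·d² with d = x − 2.21221:
  vertical leg: d = -1.31221 cm → contributes +53.7813 cm⁴
  horizontal leg (remainder): d = 2.93779 cm → contributes +149.199 cm⁴
Total I = 202.981 cm⁴.
Extreme fibre distance c = 6.28779 cm; S = I/c = 32.2817 cm³.

S_y ≈ 32.28 cm³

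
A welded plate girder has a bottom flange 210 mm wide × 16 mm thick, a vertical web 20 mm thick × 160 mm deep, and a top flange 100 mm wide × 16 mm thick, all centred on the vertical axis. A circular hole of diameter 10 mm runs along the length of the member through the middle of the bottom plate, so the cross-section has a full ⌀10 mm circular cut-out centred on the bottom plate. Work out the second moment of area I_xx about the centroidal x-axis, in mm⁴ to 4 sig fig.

Treat the section as a set of non-overlapping primitives; coordinates are from the bounding-box lower-left.
Bottom plate: 210 × 16, A = 3 360 mm², y = 8 mm, Ī = 71 680 mm⁴.
Web plate: 20 × 160, A = 3 200 mm², y = 96 mm, Ī = 6 826 667 mm⁴.
Top plate: 100 × 16, A = 1 600 mm², y = 184 mm, Ī = 34133.3 mm⁴.
Hole (subtracted): ⌀10, A = 78.5398 mm², y = 8 mm, Ī = 490.874 mm⁴.
Centroid: ȳ = ΣA·y / ΣA = 77.6904 mm.
Transfer each piece to the centroidal x-axis using Ī + A·d² with d = y − 77.6904:
  bottom plate: d = -69.6904 mm → contributes +16 390 355 mm⁴
  web plate: d = 18.3096 mm → contributes +7 899 442 mm⁴
  top plate: d = 106.31 mm → contributes +18 116 911 mm⁴
  hole: d = -69.6904 mm → contributes −381 939 mm⁴
Total I = 42 024 769 mm⁴.

I_xx ≈ 4.202 × 10⁷ mm⁴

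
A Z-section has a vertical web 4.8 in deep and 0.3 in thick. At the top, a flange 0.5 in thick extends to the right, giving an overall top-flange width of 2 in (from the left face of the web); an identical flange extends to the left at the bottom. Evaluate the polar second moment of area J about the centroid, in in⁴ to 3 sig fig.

J ≈ 12.8 in⁴

Treat the section as a set of non-overlapping primitives; coordinates are from the bounding-box lower-left.
Web: 0.3 × 4.8, A = 1.44 in², y = 2.4 in, Ī = 2.7648 in⁴.
Top flange (beyond web): 1.7 × 0.5, A = 0.85 in², y = 4.55 in, Ī = 0.017708 in⁴.
Bottom flange (beyond web): 1.7 × 0.5, A = 0.85 in², y = 0.25 in, Ī = 0.017708 in⁴.
Centroid: ȳ = ΣA·y / ΣA = 2.4 in.
Transfer each piece to the centroidal x-axis using Ī + A·d² with d = y − 2.4:
  web: d = 0 in → contributes +2.7648 in⁴
  top flange (beyond web): d = 2.15 in → contributes +3.9468 in⁴
  bottom flange (beyond web): d = -2.15 in → contributes +3.9468 in⁴
Total I = 10.658 in⁴.
For the y-axis: x̄ = 1.85 in.
Repeating about the centroidal y-axis gives I_y = 2.1202 in⁴.
Polar second moment: J = I_x + I_y = 12.779 in⁴.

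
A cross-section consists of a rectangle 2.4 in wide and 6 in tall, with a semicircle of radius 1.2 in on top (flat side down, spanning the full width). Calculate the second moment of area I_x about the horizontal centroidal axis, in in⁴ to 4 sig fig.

I_x ≈ 67.50 in⁴

Treat the section as a set of non-overlapping primitives; coordinates are from the bounding-box lower-left.
Rectangular body: 2.4 × 6, A = 14.4 in², y = 3 in, Ī = 43.2 in⁴.
Semicircular cap: semicircle r = 1.2, A = 2.26195 in², y = 6.5093 in, Ī = 0.227592 in⁴.
Centroid: ȳ = ΣA·y / ΣA = 3.47641 in.
Transfer each piece to the horizontal centroidal axis using Ī + A·d² with d = y − 3.47641:
  rectangular body: d = -0.476405 in → contributes +46.4683 in⁴
  semicircular cap: d = 3.03289 in → contributes +21.0339 in⁴
Total I = 67.5022 in⁴.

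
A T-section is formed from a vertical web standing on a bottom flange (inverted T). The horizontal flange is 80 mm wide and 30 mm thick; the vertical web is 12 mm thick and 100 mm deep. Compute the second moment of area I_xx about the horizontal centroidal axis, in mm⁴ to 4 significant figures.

I_xx ≈ 4.560 × 10⁶ mm⁴

Treat the section as a set of non-overlapping primitives; coordinates are from the bounding-box lower-left.
Flange: 80 × 30, A = 2 400 mm², y = 15 mm, Ī = 180 000 mm⁴.
Web: 12 × 100, A = 1 200 mm², y = 80 mm, Ī = 1 000 000 mm⁴.
Centroid: ȳ = ΣA·y / ΣA = 36.6667 mm.
Transfer each piece to the horizontal centroidal axis using Ī + A·d² with d = y − 36.6667:
  flange: d = -21.6667 mm → contributes +1 306 667 mm⁴
  web: d = 43.3333 mm → contributes +3 253 333 mm⁴
Total I = 4 560 000 mm⁴.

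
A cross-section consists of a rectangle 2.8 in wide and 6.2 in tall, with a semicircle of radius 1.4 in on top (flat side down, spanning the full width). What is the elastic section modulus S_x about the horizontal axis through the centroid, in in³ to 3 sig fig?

Break the section into simple shapes (no overlaps), measuring from the bottom-left corner of the bounding box.
Rectangular body: 2.8 × 6.2, A = 17.36 in², y = 3.1 in, Ī = 55.61 in⁴.
Semicircular cap: semicircle r = 1.4, A = 3.0788 in², y = 6.7942 in, Ī = 0.42164 in⁴.
Centroid: ȳ = ΣA·y / ΣA = 3.6565 in.
Transfer each piece to the horizontal axis through the centroid using Ī + A·d² with d = y − 3.6565:
  rectangular body: d = -0.55647 in → contributes +60.985 in⁴
  semicircular cap: d = 3.1377 in → contributes +30.733 in⁴
Total I = 91.718 in⁴.
Extreme fibre distance c = 3.9435 in; S = I/c = 23.258 in³.

S_x ≈ 23.3 in³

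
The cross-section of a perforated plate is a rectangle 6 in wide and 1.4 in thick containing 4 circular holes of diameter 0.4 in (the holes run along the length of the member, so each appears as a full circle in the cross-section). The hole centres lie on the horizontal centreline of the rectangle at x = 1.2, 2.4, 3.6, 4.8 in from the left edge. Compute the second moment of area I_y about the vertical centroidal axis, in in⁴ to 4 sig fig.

Treat the section as a set of non-overlapping primitives; coordinates are from the bounding-box lower-left.
Plate: 6 × 1.4, A = 8.4 in², x = 3 in, Ī = 25.2 in⁴.
Hole 1 (subtracted): ⌀0.4, A = 0.125664 in², x = 1.2 in, Ī = 0.00125664 in⁴.
Hole 2 (subtracted): ⌀0.4, A = 0.125664 in², x = 2.4 in, Ī = 0.00125664 in⁴.
Hole 3 (subtracted): ⌀0.4, A = 0.125664 in², x = 3.6 in, Ī = 0.00125664 in⁴.
Hole 4 (subtracted): ⌀0.4, A = 0.125664 in², x = 4.8 in, Ī = 0.00125664 in⁴.
By symmetry the centroid is at mid-width, x̄ = 3 in.
Transfer each piece to the vertical centroidal axis using Ī + A·d² with d = x − 3:
  plate: d = 0 in → contributes +25.2 in⁴
  hole 1: d = -1.8 in → contributes −0.408407 in⁴
  hole 2: d = -0.6 in → contributes −0.0464956 in⁴
  hole 3: d = 0.6 in → contributes −0.0464956 in⁴
  hole 4: d = 1.8 in → contributes −0.408407 in⁴
Total I = 24.2902 in⁴.

I_y ≈ 24.29 in⁴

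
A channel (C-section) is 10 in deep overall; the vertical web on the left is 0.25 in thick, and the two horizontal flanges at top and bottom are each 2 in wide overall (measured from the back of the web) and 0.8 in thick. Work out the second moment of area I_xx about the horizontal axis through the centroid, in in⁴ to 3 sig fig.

I_xx ≈ 80.2 in⁴

Treat the section as a set of non-overlapping primitives; coordinates are from the bounding-box lower-left.
Web: 0.25 × 10, A = 2.5 in², y = 5 in, Ī = 20.833 in⁴.
Top flange (beyond web): 1.75 × 0.8, A = 1.4 in², y = 9.6 in, Ī = 0.074667 in⁴.
Bottom flange (beyond web): 1.75 × 0.8, A = 1.4 in², y = 0.4 in, Ī = 0.074667 in⁴.
By symmetry the centroid is at mid-height, ȳ = 5 in.
Transfer each piece to the horizontal axis through the centroid using Ī + A·d² with d = y − 5:
  web: d = 0 in → contributes +20.833 in⁴
  top flange (beyond web): d = 4.6 in → contributes +29.699 in⁴
  bottom flange (beyond web): d = -4.6 in → contributes +29.699 in⁴
Total I = 80.231 in⁴.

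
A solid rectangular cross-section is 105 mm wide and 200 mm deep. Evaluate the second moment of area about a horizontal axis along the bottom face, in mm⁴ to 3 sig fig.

The section: 105 × 200, A = 21 000 mm², y = 100 mm, Ī = 70 000 000 mm⁴.
Transfer it to the base of the section using Ī + A·d² with d = y − 0:
  the section: d = 100 mm → contributes +280 000 000 mm⁴
Total I = 280 000 000 mm⁴.

I_base ≈ 2.80 × 10⁸ mm⁴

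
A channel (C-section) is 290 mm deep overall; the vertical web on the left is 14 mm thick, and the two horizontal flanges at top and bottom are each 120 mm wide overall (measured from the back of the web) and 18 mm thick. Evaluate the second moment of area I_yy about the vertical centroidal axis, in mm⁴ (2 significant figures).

I_yy ≈ 1.1 × 10⁷ mm⁴

Break the section into simple shapes (no overlaps), measuring from the bottom-left corner of the bounding box.
Web: 14 × 290, A = 4 060 mm², x = 7 mm, Ī = 66 313 mm⁴.
Top flange (beyond web): 106 × 18, A = 1 908 mm², x = 67 mm, Ī = 1 786 524 mm⁴.
Bottom flange (beyond web): 106 × 18, A = 1 908 mm², x = 67 mm, Ī = 1 786 524 mm⁴.
Centroid: x̄ = ΣA·x / ΣA = 36.07 mm.
Transfer each piece to the vertical centroidal axis using Ī + A·d² with d = x − 36.07:
  web: d = -29.07 mm → contributes +3 497 417 mm⁴
  top flange (beyond web): d = 30.93 mm → contributes +3 611 770 mm⁴
  bottom flange (beyond web): d = 30.93 mm → contributes +3 611 770 mm⁴
Total I = 10 720 958 mm⁴.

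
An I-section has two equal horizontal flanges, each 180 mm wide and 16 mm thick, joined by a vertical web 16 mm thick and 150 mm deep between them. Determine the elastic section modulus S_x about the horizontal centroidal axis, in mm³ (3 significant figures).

Decompose the section into non-overlapping parts with the origin at the bottom-left of its bounding rectangle.
Bottom flange: 180 × 16, A = 2 880 mm², y = 8 mm, Ī = 61 440 mm⁴.
Web: 16 × 150, A = 2 400 mm², y = 91 mm, Ī = 4 500 000 mm⁴.
Top flange: 180 × 16, A = 2 880 mm², y = 174 mm, Ī = 61 440 mm⁴.
By symmetry the centroid is at mid-height, ȳ = 91 mm.
Transfer each piece to the horizontal centroidal axis using Ī + A·d² with d = y − 91:
  bottom flange: d = -83 mm → contributes +19 901 760 mm⁴
  web: d = 0 mm → contributes +4 500 000 mm⁴
  top flange: d = 83 mm → contributes +19 901 760 mm⁴
Total I = 44 303 520 mm⁴.
Extreme fibre distance c = 91 mm; S = I/c = 486 852 mm³.

S_x ≈ 4.87 × 10⁵ mm³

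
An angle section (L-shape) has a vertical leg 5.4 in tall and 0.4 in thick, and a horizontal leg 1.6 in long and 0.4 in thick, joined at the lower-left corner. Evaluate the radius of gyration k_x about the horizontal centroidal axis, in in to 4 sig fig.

k_x ≈ 1.709 in

Treat the section as a set of non-overlapping primitives; coordinates are from the bounding-box lower-left.
Vertical leg: 0.4 × 5.4, A = 2.16 in², y = 2.7 in, Ī = 5.2488 in⁴.
Horizontal leg (remainder): 1.2 × 0.4, A = 0.48 in², y = 0.2 in, Ī = 0.0064 in⁴.
Centroid: ȳ = ΣA·y / ΣA = 2.24545 in.
Transfer each piece to the horizontal centroidal axis using Ī + A·d² with d = y − 2.24545:
  vertical leg: d = 0.454545 in → contributes +5.69508 in⁴
  horizontal leg (remainder): d = -2.04545 in → contributes +2.01466 in⁴
Total I = 7.70975 in⁴.
Radius of gyration: k = √(I/A) = √(7.70975 / 2.64) = 1.70891 in.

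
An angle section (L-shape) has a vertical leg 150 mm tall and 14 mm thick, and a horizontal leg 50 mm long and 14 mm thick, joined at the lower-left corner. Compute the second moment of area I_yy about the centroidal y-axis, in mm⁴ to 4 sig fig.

I_yy ≈ 3.428 × 10⁵ mm⁴

Break the section into simple shapes (no overlaps), measuring from the bottom-left corner of the bounding box.
Vertical leg: 14 × 150, A = 2 100 mm², x = 7 mm, Ī = 34 300 mm⁴.
Horizontal leg (remainder): 36 × 14, A = 504 mm², x = 32 mm, Ī = 54 432 mm⁴.
Centroid: x̄ = ΣA·x / ΣA = 11.8387 mm.
Transfer each piece to the centroidal y-axis using Ī + A·d² with d = x − 11.8387:
  vertical leg: d = -4.83871 mm → contributes +83467.5 mm⁴
  horizontal leg (remainder): d = 20.1613 mm → contributes +259 297 mm⁴
Total I = 342 764 mm⁴.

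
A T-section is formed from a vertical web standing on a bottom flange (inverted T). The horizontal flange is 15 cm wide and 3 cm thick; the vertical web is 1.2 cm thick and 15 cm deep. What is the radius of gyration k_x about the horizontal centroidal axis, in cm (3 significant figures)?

k_x ≈ 4.74 cm

Break the section into simple shapes (no overlaps), measuring from the bottom-left corner of the bounding box.
Flange: 15 × 3, A = 45 cm², y = 1.5 cm, Ī = 33.75 cm⁴.
Web: 1.2 × 15, A = 18 cm², y = 10.5 cm, Ī = 337.5 cm⁴.
Centroid: ȳ = ΣA·y / ΣA = 4.0714 cm.
Transfer each piece to the horizontal centroidal axis using Ī + A·d² with d = y − 4.0714:
  flange: d = -2.5714 cm → contributes +331.3 cm⁴
  web: d = 6.4286 cm → contributes +1081.4 cm⁴
Total I = 1412.7 cm⁴.
Radius of gyration: k = √(I/A) = √(1412.7 / 63) = 4.7353 cm.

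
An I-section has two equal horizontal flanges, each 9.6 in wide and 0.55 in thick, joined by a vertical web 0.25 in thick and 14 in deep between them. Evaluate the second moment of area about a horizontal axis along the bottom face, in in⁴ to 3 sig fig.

I_base ≈ 1420 in⁴

Split into non-overlapping primitives; take the origin at the lower-left of the bounding box.
Bottom flange: 9.6 × 0.55, A = 5.28 in², y = 0.275 in, Ī = 0.1331 in⁴.
Web: 0.25 × 14, A = 3.5 in², y = 7.55 in, Ī = 57.167 in⁴.
Top flange: 9.6 × 0.55, A = 5.28 in², y = 14.825 in, Ī = 0.1331 in⁴.
Transfer each piece to a horizontal axis along the bottom face using Ī + A·d² with d = y − 0:
  bottom flange: d = 0.275 in → contributes +0.5324 in⁴
  web: d = 7.55 in → contributes +256.68 in⁴
  top flange: d = 14.825 in → contributes +1160.6 in⁴
Total I = 1417.8 in⁴.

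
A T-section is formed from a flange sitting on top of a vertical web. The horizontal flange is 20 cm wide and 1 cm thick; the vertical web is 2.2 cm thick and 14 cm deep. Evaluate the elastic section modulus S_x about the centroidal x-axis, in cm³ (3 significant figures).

Decompose the section into non-overlapping parts with the origin at the bottom-left of its bounding rectangle.
Flange: 20 × 1, A = 20 cm², y = 14.5 cm, Ī = 1.6667 cm⁴.
Web: 2.2 × 14, A = 30.8 cm², y = 7 cm, Ī = 503.07 cm⁴.
Centroid: ȳ = ΣA·y / ΣA = 9.9528 cm.
Transfer each piece to the centroidal x-axis using Ī + A·d² with d = y − 9.9528:
  flange: d = 4.5472 cm → contributes +415.22 cm⁴
  web: d = -2.9528 cm → contributes +771.6 cm⁴
Total I = 1186.8 cm⁴.
Extreme fibre distance c = 9.9528 cm; S = I/c = 119.25 cm³.

S_x ≈ 119 cm³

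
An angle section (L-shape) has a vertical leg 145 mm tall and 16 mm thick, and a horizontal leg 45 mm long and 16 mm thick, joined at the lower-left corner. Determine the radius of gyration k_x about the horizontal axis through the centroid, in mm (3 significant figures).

k_x ≈ 45.2 mm

Decompose the section into non-overlapping parts with the origin at the bottom-left of its bounding rectangle.
Vertical leg: 16 × 145, A = 2 320 mm², y = 72.5 mm, Ī = 4 064 833 mm⁴.
Horizontal leg (remainder): 29 × 16, A = 464 mm², y = 8 mm, Ī = 9898.7 mm⁴.
Centroid: ȳ = ΣA·y / ΣA = 61.75 mm.
Transfer each piece to the horizontal axis through the centroid using Ī + A·d² with d = y − 61.75:
  vertical leg: d = 10.75 mm → contributes +4 332 938 mm⁴
  horizontal leg (remainder): d = -53.75 mm → contributes +1 350 424 mm⁴
Total I = 5 683 362 mm⁴.
Radius of gyration: k = √(I/A) = √(5 683 362 / 2 784) = 45.182 mm.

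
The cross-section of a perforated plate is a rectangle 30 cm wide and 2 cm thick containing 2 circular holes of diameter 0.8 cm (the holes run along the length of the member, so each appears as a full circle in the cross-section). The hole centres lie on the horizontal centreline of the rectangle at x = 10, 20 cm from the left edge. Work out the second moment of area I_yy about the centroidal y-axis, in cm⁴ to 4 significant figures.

Split into non-overlapping primitives; take the origin at the lower-left of the bounding box.
Plate: 30 × 2, A = 60 cm², x = 15 cm, Ī = 4 500 cm⁴.
Hole 1 (subtracted): ⌀0.8, A = 0.502655 cm², x = 10 cm, Ī = 0.0201062 cm⁴.
Hole 2 (subtracted): ⌀0.8, A = 0.502655 cm², x = 20 cm, Ī = 0.0201062 cm⁴.
By symmetry the centroid is at mid-width, x̄ = 15 cm.
Transfer each piece to the centroidal y-axis using Ī + A·d² with d = x − 15:
  plate: d = 0 cm → contributes +4 500 cm⁴
  hole 1: d = -5 cm → contributes −12.5865 cm⁴
  hole 2: d = 5 cm → contributes −12.5865 cm⁴
Total I = 4474.83 cm⁴.

I_yy ≈ 4475 cm⁴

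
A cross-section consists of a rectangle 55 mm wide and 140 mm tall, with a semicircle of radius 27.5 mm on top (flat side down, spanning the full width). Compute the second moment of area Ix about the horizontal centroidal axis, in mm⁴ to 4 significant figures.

Ix ≈ 1.950 × 10⁷ mm⁴

Break the section into simple shapes (no overlaps), measuring from the bottom-left corner of the bounding box.
Rectangular body: 55 × 140, A = 7 700 mm², y = 70 mm, Ī = 12 576 667 mm⁴.
Semicircular cap: semicircle r = 27.5, A = 1187.91 mm², y = 151.671 mm, Ī = 62771.5 mm⁴.
Centroid: ȳ = ΣA·y / ΣA = 80.9158 mm.
Transfer each piece to the horizontal centroidal axis using Ī + A·d² with d = y − 80.9158:
  rectangular body: d = -10.9158 mm → contributes +13 494 156 mm⁴
  semicircular cap: d = 70.7556 mm → contributes +6 009 890 mm⁴
Total I = 19 504 046 mm⁴.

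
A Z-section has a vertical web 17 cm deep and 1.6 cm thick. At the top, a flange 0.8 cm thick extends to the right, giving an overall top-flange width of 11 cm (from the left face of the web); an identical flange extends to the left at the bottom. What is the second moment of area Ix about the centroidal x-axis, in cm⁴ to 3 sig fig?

Decompose the section into non-overlapping parts with the origin at the bottom-left of its bounding rectangle.
Web: 1.6 × 17, A = 27.2 cm², y = 8.5 cm, Ī = 655.07 cm⁴.
Top flange (beyond web): 9.4 × 0.8, A = 7.52 cm², y = 16.6 cm, Ī = 0.40107 cm⁴.
Bottom flange (beyond web): 9.4 × 0.8, A = 7.52 cm², y = 0.4 cm, Ī = 0.40107 cm⁴.
Centroid: ȳ = ΣA·y / ΣA = 8.5 cm.
Transfer each piece to the centroidal x-axis using Ī + A·d² with d = y − 8.5:
  web: d = 0 cm → contributes +655.07 cm⁴
  top flange (beyond web): d = 8.1 cm → contributes +493.79 cm⁴
  bottom flange (beyond web): d = -8.1 cm → contributes +493.79 cm⁴
Total I = 1642.6 cm⁴.

Ix ≈ 1640 cm⁴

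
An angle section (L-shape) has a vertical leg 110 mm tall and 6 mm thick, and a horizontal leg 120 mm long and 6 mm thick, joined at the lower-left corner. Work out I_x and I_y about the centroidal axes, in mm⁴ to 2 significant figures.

I_x ≈ 1.6 × 10⁶ mm⁴, I_y ≈ 2.0 × 10⁶ mm⁴

Decompose the section into non-overlapping parts with the origin at the bottom-left of its bounding rectangle.
Vertical leg: 6 × 110, A = 660 mm², y = 55 mm, Ī = 665 500 mm⁴.
Horizontal leg (remainder): 114 × 6, A = 684 mm², y = 3 mm, Ī = 2 052 mm⁴.
Centroid: ȳ = ΣA·y / ΣA = 28.54 mm.
Transfer each piece to the centroidal x-axis using Ī + A·d² with d = y − 28.54:
  vertical leg: d = 26.46 mm → contributes +1 127 737 mm⁴
  horizontal leg (remainder): d = -25.54 mm → contributes +448 070 mm⁴
Total I = 1 575 806 mm⁴.
For the y-axis: x̄ = 33.54 mm.
Repeating about the centroidal y-axis gives I_y = 1 951 966 mm⁴.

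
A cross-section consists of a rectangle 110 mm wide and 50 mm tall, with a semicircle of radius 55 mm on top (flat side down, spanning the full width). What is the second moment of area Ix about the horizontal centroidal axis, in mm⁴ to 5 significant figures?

Ix ≈ 8.1078 × 10⁶ mm⁴

Break the section into simple shapes (no overlaps), measuring from the bottom-left corner of the bounding box.
Rectangular body: 110 × 50, A = 5 500 mm², y = 25 mm, Ī = 1 145 833 mm⁴.
Semicircular cap: semicircle r = 55, A = 4751.659 mm², y = 73.34272 mm, Ī = 1 004 345 mm⁴.
Centroid: ȳ = ΣA·y / ΣA = 47.40692 mm.
Transfer each piece to the horizontal centroidal axis using Ī + A·d² with d = y − 47.40692:
  rectangular body: d = -22.40692 mm → contributes +3 907 220 mm⁴
  semicircular cap: d = 25.9358 mm → contributes +4 200 623 mm⁴
Total I = 8 107 843 mm⁴.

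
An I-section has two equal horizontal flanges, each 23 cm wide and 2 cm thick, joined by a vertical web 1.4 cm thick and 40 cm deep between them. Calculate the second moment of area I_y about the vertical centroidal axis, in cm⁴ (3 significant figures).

Break the section into simple shapes (no overlaps), measuring from the bottom-left corner of the bounding box.
Bottom flange: 23 × 2, A = 46 cm², x = 11.5 cm, Ī = 2027.8 cm⁴.
Web: 1.4 × 40, A = 56 cm², x = 11.5 cm, Ī = 9.1467 cm⁴.
Top flange: 23 × 2, A = 46 cm², x = 11.5 cm, Ī = 2027.8 cm⁴.
By symmetry the centroid is at mid-width, x̄ = 11.5 cm.
All pieces are centred on the vertical centroidal axis, so I = ΣĪ = 4064.8 cm⁴.

I_y ≈ 4060 cm⁴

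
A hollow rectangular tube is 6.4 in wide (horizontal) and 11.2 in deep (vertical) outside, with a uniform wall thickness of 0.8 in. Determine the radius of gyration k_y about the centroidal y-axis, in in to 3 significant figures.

Decompose the section into non-overlapping parts with the origin at the bottom-left of its bounding rectangle.
Outer rectangle: 6.4 × 11.2, A = 71.68 in², x = 3.2 in, Ī = 244.67 in⁴.
Inner void (subtracted): 4.8 × 9.6, A = 46.08 in², x = 3.2 in, Ī = 88.474 in⁴.
By symmetry the centroid is at mid-width, x̄ = 3.2 in.
All pieces are centred on the centroidal y-axis, so I = ΣĪ (holes subtracted) = 156.19 in⁴.
Radius of gyration: k = √(I/A) = √(156.19 / 25.6) = 2.4701 in.

k_y ≈ 2.47 in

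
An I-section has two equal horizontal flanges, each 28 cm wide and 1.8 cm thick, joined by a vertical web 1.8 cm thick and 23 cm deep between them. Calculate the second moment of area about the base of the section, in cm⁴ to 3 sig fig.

I_base ≈ 4.25 × 10⁴ cm⁴

Split into non-overlapping primitives; take the origin at the lower-left of the bounding box.
Bottom flange: 28 × 1.8, A = 50.4 cm², y = 0.9 cm, Ī = 13.608 cm⁴.
Web: 1.8 × 23, A = 41.4 cm², y = 13.3 cm, Ī = 1825.1 cm⁴.
Top flange: 28 × 1.8, A = 50.4 cm², y = 25.7 cm, Ī = 13.608 cm⁴.
Transfer each piece to the bottom edge using Ī + A·d² with d = y − 0:
  bottom flange: d = 0.9 cm → contributes +54.432 cm⁴
  web: d = 13.3 cm → contributes +9148.3 cm⁴
  top flange: d = 25.7 cm → contributes +33 302 cm⁴
Total I = 42 505 cm⁴.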